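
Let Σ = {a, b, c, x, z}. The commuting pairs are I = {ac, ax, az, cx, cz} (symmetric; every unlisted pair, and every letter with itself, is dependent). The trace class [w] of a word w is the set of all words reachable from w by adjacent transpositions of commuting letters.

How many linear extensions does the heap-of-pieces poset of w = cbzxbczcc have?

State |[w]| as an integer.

4

drop 0:c onto floor
drop 1:b onto {0:c}
drop 2:z onto {1:b}
drop 3:x onto {2:z}
drop 4:b onto {3:x}
drop 5:c onto {4:b}
drop 6:z onto {4:b}
drop 7:c onto {5:c}
drop 8:c onto {7:c}
ground layer = {0:c}
drop-orders for the pieces not yet dropped (sum over which currently-grounded one goes next):
  1 to go: {6} 1  {8} 1
  2 to go: {6,8} 2  {7,8} 1
  3 to go: {5,7,8} 1  {6,7,8} 3
  4 to go: {5,6,7,8} 4
  5 to go: {4,5,6,7,8} 4
  6 to go: {3,4,5,6,7,8} 4
  7 to go: {2,3,4,5,6,7,8} 4
  if 0:c drops first: 4 orders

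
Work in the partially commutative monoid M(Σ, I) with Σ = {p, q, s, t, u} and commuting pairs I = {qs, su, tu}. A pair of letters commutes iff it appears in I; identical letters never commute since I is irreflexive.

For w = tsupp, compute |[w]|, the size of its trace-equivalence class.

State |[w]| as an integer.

3

0(t) covers ∅
1(s) covers 0:t
2(u) covers ∅
3(p) covers 1:s, 2:u
4(p) covers 3:p
floor of heap: 0:t, 2:u
completions by unplaced set U, small U first (add the entries for U minus each lowest piece of U):
  |U|=1: {4}:1
  |U|=2: {3,4}:1
  |U|=3: {1,3,4}:1  {2,3,4}:1
  start at 0(t): 2
  start at 2(u): 1
sum over floor = 3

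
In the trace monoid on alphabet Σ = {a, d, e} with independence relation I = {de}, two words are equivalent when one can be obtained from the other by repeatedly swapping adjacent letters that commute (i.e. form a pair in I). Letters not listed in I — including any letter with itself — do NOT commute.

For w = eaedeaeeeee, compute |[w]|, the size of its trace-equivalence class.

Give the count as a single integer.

3

piece 0:e — minimal
piece 1:a rests on {0:e}
piece 2:e rests on {1:a}
piece 3:d rests on {1:a}
piece 4:e rests on {2:e}
piece 5:a rests on {3:d, 4:e}
piece 6:e rests on {5:a}
piece 7:e rests on {6:e}
piece 8:e rests on {7:e}
piece 9:e rests on {8:e}
piece 10:e rests on {9:e}
minimal pieces: {0:e}
ways to finish when only these pieces remain (= sum over removing one remaining piece with nothing left below it):
  1 left: {10}→1
  2 left: {9,10}→1
  3 left: {8,9,10}→1
  4 left: {7,8,9,10}→1
  5 left: {6,7,8,9,10}→1
  6 left: {5,6,7,8,9,10}→1
  7 left: {3,5,6,7,8,9,10}→1  {4,5,6,7,8,9,10}→1
  8 left: {2,4,5,6,7,8,9,10}→1  {3,4,5,6,7,8,9,10}→2
  9 left: {2,3,4,5,6,7,8,9,10}→3
  placing 0:e first → 3 extensions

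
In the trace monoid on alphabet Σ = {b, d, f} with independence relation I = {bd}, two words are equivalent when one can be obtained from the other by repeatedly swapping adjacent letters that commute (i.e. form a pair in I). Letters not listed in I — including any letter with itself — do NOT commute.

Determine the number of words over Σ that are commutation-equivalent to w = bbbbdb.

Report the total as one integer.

0(b) covers ∅
1(b) covers 0:b
2(b) covers 1:b
3(b) covers 2:b
4(d) covers ∅
5(b) covers 3:b
floor of heap: 0:b, 4:d
completions by unplaced set U, small U first (add the entries for U minus each lowest piece of U):
  |U|=1: {4}:1  {5}:1
  |U|=2: {3,5}:1  {4,5}:2
  |U|=3: {2,3,5}:1  {3,4,5}:3
  |U|=4: {1,2,3,5}:1  {2,3,4,5}:4
  start at 0(b): 5
  start at 4(d): 1
sum over floor = 6

6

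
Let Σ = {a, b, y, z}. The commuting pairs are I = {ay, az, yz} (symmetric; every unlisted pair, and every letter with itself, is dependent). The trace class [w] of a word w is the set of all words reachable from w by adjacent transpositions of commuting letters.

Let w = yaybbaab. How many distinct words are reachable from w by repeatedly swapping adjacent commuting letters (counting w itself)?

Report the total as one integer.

3

drop 0:y onto floor
drop 1:a onto floor
drop 2:y onto {0:y}
drop 3:b onto {1:a, 2:y}
drop 4:b onto {3:b}
drop 5:a onto {4:b}
drop 6:a onto {5:a}
drop 7:b onto {6:a}
ground layer = {0:y, 1:a}
drop-orders for the pieces not yet dropped (sum over which currently-grounded one goes next):
  1 to go: {7} 1
  2 to go: {6,7} 1
  3 to go: {5,6,7} 1
  4 to go: {4,5,6,7} 1
  5 to go: {3,4,5,6,7} 1
  6 to go: {1,3,4,5,6,7} 1  {2,3,4,5,6,7} 1
  if 0:y drops first: 2 orders
  if 1:a drops first: 1 orders
heap linearizations: 3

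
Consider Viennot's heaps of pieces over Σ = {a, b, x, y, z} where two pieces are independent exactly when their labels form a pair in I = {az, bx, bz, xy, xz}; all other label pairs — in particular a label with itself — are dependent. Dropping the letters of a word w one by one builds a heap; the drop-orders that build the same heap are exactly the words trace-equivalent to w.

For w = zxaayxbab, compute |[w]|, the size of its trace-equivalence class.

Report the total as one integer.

#0=z has no predecessor
#1=x has no predecessor
#2=a depends on [1:x]
#3=a depends on [2:a]
#4=y depends on [0:z, 3:a]
#5=x depends on [3:a]
#6=b depends on [4:y]
#7=a depends on [5:x, 6:b]
#8=b depends on [7:a]
sources: [0:z, 1:x]
N(rest) = Σ N(rest − s) over sources s of rest; N(one piece) = 1:
  size 1 → [8]=1
  size 2 → [7,8]=1
  size 3 → [5,7,8]=1  [6,7,8]=1
  size 4 → [4,6,7,8]=1  [5,6,7,8]=2
  size 5 → [0,4,6,7,8]=1  [4,5,6,7,8]=3
  size 6 → [0,4,5,6,7,8]=4  [3,4,5,6,7,8]=3
  size 7 → [0,3,4,5,6,7,8]=7  [2,3,4,5,6,7,8]=3
  first=0(z) contributes 3
  first=1(x) contributes 10
|[w]| = 13

13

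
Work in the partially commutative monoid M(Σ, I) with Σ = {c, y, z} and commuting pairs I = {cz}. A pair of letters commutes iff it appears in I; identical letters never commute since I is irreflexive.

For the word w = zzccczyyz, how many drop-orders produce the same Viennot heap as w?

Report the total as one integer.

drop 0:z onto floor
drop 1:z onto {0:z}
drop 2:c onto floor
drop 3:c onto {2:c}
drop 4:c onto {3:c}
drop 5:z onto {1:z}
drop 6:y onto {4:c, 5:z}
drop 7:y onto {6:y}
drop 8:z onto {7:y}
ground layer = {0:z, 2:c}
drop-orders for the pieces not yet dropped (sum over which currently-grounded one goes next):
  1 to go: {8} 1
  2 to go: {7,8} 1
  3 to go: {6,7,8} 1
  4 to go: {4,6,7,8} 1  {5,6,7,8} 1
  5 to go: {1,5,6,7,8} 1  {3,4,6,7,8} 1  {4,5,6,7,8} 2
  6 to go: {0,1,5,6,7,8} 1  {1,4,5,6,7,8} 3  {2,3,4,6,7,8} 1  {3,4,5,6,7,8} 3
  7 to go: {0,1,4,5,6,7,8} 4  {1,3,4,5,6,7,8} 6  {2,3,4,5,6,7,8} 4
  if 0:z drops first: 10 orders
  if 2:c drops first: 10 orders
heap linearizations: 20

20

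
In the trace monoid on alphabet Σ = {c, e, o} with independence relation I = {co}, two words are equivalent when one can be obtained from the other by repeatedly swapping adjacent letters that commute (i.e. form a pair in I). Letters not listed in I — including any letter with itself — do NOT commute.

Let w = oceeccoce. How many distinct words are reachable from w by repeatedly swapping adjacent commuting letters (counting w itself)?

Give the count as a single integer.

8

drop 0:o onto floor
drop 1:c onto floor
drop 2:e onto {0:o, 1:c}
drop 3:e onto {2:e}
drop 4:c onto {3:e}
drop 5:c onto {4:c}
drop 6:o onto {3:e}
drop 7:c onto {5:c}
drop 8:e onto {6:o, 7:c}
ground layer = {0:o, 1:c}
drop-orders for the pieces not yet dropped (sum over which currently-grounded one goes next):
  1 to go: {8} 1
  2 to go: {6,8} 1  {7,8} 1
  3 to go: {5,7,8} 1  {6,7,8} 2
  4 to go: {4,5,7,8} 1  {5,6,7,8} 3
  5 to go: {4,5,6,7,8} 4
  6 to go: {3,4,5,6,7,8} 4
  7 to go: {2,3,4,5,6,7,8} 4
  if 0:o drops first: 4 orders
  if 1:c drops first: 4 orders
heap linearizations: 8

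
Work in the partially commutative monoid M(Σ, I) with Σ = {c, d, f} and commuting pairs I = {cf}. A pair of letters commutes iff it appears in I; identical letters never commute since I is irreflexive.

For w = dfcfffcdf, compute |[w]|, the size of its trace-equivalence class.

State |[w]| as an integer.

0(d) covers ∅
1(f) covers 0:d
2(c) covers 0:d
3(f) covers 1:f
4(f) covers 3:f
5(f) covers 4:f
6(c) covers 2:c
7(d) covers 5:f, 6:c
8(f) covers 7:d
floor of heap: 0:d
completions by unplaced set U, small U first (add the entries for U minus each lowest piece of U):
  |U|=1: {8}:1
  |U|=2: {7,8}:1
  |U|=3: {5,7,8}:1  {6,7,8}:1
  |U|=4: {2,6,7,8}:1  {4,5,7,8}:1  {5,6,7,8}:2
  |U|=5: {2,5,6,7,8}:3  {3,4,5,7,8}:1  {4,5,6,7,8}:3
  |U|=6: {1,3,4,5,7,8}:1  {2,4,5,6,7,8}:6  {3,4,5,6,7,8}:4
  |U|=7: {1,3,4,5,6,7,8}:5  {2,3,4,5,6,7,8}:10
  start at 0(d): 15

15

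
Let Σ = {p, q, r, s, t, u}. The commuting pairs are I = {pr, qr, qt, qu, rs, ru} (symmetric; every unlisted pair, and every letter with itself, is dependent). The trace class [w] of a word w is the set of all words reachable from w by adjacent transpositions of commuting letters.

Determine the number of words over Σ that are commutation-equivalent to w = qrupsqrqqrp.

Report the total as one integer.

330

#0=q has no predecessor
#1=r has no predecessor
#2=u has no predecessor
#3=p depends on [0:q, 2:u]
#4=s depends on [3:p]
#5=q depends on [4:s]
#6=r depends on [1:r]
#7=q depends on [5:q]
#8=q depends on [7:q]
#9=r depends on [6:r]
#10=p depends on [8:q]
sources: [0:q, 1:r, 2:u]
N(rest) = Σ N(rest − s) over sources s of rest; N(one piece) = 1:
  size 1 → [9]=1  [10]=1
  size 2 → [6,9]=1  [8,10]=1  [9,10]=2
  size 3 → [1,6,9]=1  [6,9,10]=3  [7,8,10]=1  [8,9,10]=3
  size 4 → [1,6,9,10]=4  [5,7,8,10]=1  [6,8,9,10]=6  [7,8,9,10]=4
  size 5 → [1,6,8,9,10]=10  [4,5,7,8,10]=1  [5,7,8,9,10]=5  [6,7,8,9,10]=10
  size 6 → [1,6,7,8,9,10]=20  [3,4,5,7,8,10]=1  [4,5,7,8,9,10]=6  [5,6,7,8,9,10]=15
  size 7 → [0,3,4,5,7,8,10]=1  [1,5,6,7,8,9,10]=35  [2,3,4,5,7,8,10]=1  [3,4,5,7,8,9,10]=7  [4,5,6,7,8,9,10]=21
  size 8 → [0,2,3,4,5,7,8,10]=2  [0,3,4,5,7,8,9,10]=8  [1,4,5,6,7,8,9,10]=56  [2,3,4,5,7,8,9,10]=8  [3,4,5,6,7,8,9,10]=28
  size 9 → [0,2,3,4,5,7,8,9,10]=18  [0,3,4,5,6,7,8,9,10]=36  [1,3,4,5,6,7,8,9,10]=84  [2,3,4,5,6,7,8,9,10]=36
  first=0(q) contributes 120
  first=1(r) contributes 90
  first=2(u) contributes 120
|[w]| = 330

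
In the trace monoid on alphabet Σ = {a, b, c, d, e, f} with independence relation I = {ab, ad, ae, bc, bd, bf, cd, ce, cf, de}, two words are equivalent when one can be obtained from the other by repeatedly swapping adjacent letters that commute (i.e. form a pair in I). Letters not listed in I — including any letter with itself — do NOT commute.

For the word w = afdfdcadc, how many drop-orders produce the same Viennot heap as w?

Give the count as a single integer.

28

0(a) covers ∅
1(f) covers 0:a
2(d) covers 1:f
3(f) covers 2:d
4(d) covers 3:f
5(c) covers 0:a
6(a) covers 3:f, 5:c
7(d) covers 4:d
8(c) covers 6:a
floor of heap: 0:a
completions by unplaced set U, small U first (add the entries for U minus each lowest piece of U):
  |U|=1: {7}:1  {8}:1
  |U|=2: {4,7}:1  {6,8}:1  {7,8}:2
  |U|=3: {4,7,8}:3  {5,6,8}:1  {6,7,8}:3
  |U|=4: {4,6,7,8}:6  {5,6,7,8}:4
  |U|=5: {3,4,6,7,8}:6  {4,5,6,7,8}:10
  |U|=6: {2,3,4,6,7,8}:6  {3,4,5,6,7,8}:16
  |U|=7: {1,2,3,4,6,7,8}:6  {2,3,4,5,6,7,8}:22
  start at 0(a): 28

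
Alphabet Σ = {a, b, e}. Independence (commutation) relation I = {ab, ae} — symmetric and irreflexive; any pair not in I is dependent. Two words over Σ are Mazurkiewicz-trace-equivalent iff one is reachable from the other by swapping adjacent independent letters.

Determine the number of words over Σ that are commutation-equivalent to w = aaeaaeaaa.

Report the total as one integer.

36

piece 0:a — minimal
piece 1:a rests on {0:a}
piece 2:e — minimal
piece 3:a rests on {1:a}
piece 4:a rests on {3:a}
piece 5:e rests on {2:e}
piece 6:a rests on {4:a}
piece 7:a rests on {6:a}
piece 8:a rests on {7:a}
minimal pieces: {0:a, 2:e}
ways to finish when only these pieces remain (= sum over removing one remaining piece with nothing left below it):
  1 left: {5}→1  {8}→1
  2 left: {2,5}→1  {5,8}→2  {7,8}→1
  3 left: {2,5,8}→3  {5,7,8}→3  {6,7,8}→1
  4 left: {2,5,7,8}→6  {4,6,7,8}→1  {5,6,7,8}→4
  5 left: {2,5,6,7,8}→10  {3,4,6,7,8}→1  {4,5,6,7,8}→5
  6 left: {1,3,4,6,7,8}→1  {2,4,5,6,7,8}→15  {3,4,5,6,7,8}→6
  7 left: {0,1,3,4,6,7,8}→1  {1,3,4,5,6,7,8}→7  {2,3,4,5,6,7,8}→21
  placing 0:a first → 28 extensions
  placing 2:e first → 8 extensions
total linear extensions = 36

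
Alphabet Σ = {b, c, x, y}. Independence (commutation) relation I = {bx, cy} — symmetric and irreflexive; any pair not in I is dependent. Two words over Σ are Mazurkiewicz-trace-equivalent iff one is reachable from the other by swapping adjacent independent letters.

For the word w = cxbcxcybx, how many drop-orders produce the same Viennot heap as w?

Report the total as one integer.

drop 0:c onto floor
drop 1:x onto {0:c}
drop 2:b onto {0:c}
drop 3:c onto {1:x, 2:b}
drop 4:x onto {3:c}
drop 5:c onto {4:x}
drop 6:y onto {4:x}
drop 7:b onto {5:c, 6:y}
drop 8:x onto {5:c, 6:y}
ground layer = {0:c}
drop-orders for the pieces not yet dropped (sum over which currently-grounded one goes next):
  1 to go: {7} 1  {8} 1
  2 to go: {7,8} 2
  3 to go: {5,7,8} 2  {6,7,8} 2
  4 to go: {5,6,7,8} 4
  5 to go: {4,5,6,7,8} 4
  6 to go: {3,4,5,6,7,8} 4
  7 to go: {1,3,4,5,6,7,8} 4  {2,3,4,5,6,7,8} 4
  if 0:c drops first: 8 orders

8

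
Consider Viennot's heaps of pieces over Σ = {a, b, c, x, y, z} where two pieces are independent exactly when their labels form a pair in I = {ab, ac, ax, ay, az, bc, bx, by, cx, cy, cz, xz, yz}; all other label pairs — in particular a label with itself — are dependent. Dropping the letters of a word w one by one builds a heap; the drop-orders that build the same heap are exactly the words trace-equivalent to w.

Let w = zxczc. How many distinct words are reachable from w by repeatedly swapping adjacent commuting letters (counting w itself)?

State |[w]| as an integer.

drop 0:z onto floor
drop 1:x onto floor
drop 2:c onto floor
drop 3:z onto {0:z}
drop 4:c onto {2:c}
ground layer = {0:z, 1:x, 2:c}
drop-orders for the pieces not yet dropped (sum over which currently-grounded one goes next):
  1 to go: {1} 1  {3} 1  {4} 1
  2 to go: {0,3} 1  {1,3} 2  {1,4} 2  {2,4} 1  {3,4} 2
  3 to go: {0,1,3} 3  {0,3,4} 3  {1,2,4} 3  {1,3,4} 6  {2,3,4} 3
  if 0:z drops first: 12 orders
  if 1:x drops first: 6 orders
  if 2:c drops first: 12 orders
heap linearizations: 30

30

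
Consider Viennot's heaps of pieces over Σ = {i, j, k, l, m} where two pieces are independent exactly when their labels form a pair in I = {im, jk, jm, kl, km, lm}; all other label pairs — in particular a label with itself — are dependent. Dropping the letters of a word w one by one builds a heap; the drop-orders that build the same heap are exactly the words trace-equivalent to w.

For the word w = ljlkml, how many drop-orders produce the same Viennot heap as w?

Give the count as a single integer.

drop 0:l onto floor
drop 1:j onto {0:l}
drop 2:l onto {1:j}
drop 3:k onto floor
drop 4:m onto floor
drop 5:l onto {2:l}
ground layer = {0:l, 3:k, 4:m}
drop-orders for the pieces not yet dropped (sum over which currently-grounded one goes next):
  1 to go: {3} 1  {4} 1  {5} 1
  2 to go: {2,5} 1  {3,4} 2  {3,5} 2  {4,5} 2
  3 to go: {1,2,5} 1  {2,3,5} 3  {2,4,5} 3  {3,4,5} 6
  4 to go: {0,1,2,5} 1  {1,2,3,5} 4  {1,2,4,5} 4  {2,3,4,5} 12
  if 0:l drops first: 20 orders
  if 3:k drops first: 5 orders
  if 4:m drops first: 5 orders
heap linearizations: 30

30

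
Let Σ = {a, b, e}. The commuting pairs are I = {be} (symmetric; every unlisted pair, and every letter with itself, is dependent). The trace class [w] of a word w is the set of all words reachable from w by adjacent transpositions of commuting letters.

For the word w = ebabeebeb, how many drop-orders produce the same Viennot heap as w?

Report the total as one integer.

40

drop 0:e onto floor
drop 1:b onto floor
drop 2:a onto {0:e, 1:b}
drop 3:b onto {2:a}
drop 4:e onto {2:a}
drop 5:e onto {4:e}
drop 6:b onto {3:b}
drop 7:e onto {5:e}
drop 8:b onto {6:b}
ground layer = {0:e, 1:b}
drop-orders for the pieces not yet dropped (sum over which currently-grounded one goes next):
  1 to go: {7} 1  {8} 1
  2 to go: {5,7} 1  {6,8} 1  {7,8} 2
  3 to go: {3,6,8} 1  {4,5,7} 1  {5,7,8} 3  {6,7,8} 3
  4 to go: {3,6,7,8} 4  {4,5,7,8} 4  {5,6,7,8} 6
  5 to go: {3,5,6,7,8} 10  {4,5,6,7,8} 10
  6 to go: {3,4,5,6,7,8} 20
  7 to go: {2,3,4,5,6,7,8} 20
  if 0:e drops first: 20 orders
  if 1:b drops first: 20 orders
heap linearizations: 40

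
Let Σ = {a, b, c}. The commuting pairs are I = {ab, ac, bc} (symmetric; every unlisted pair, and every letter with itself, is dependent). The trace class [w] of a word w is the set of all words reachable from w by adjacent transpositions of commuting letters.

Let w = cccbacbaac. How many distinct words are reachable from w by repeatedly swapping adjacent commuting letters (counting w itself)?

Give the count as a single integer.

#0=c has no predecessor
#1=c depends on [0:c]
#2=c depends on [1:c]
#3=b has no predecessor
#4=a has no predecessor
#5=c depends on [2:c]
#6=b depends on [3:b]
#7=a depends on [4:a]
#8=a depends on [7:a]
#9=c depends on [5:c]
sources: [0:c, 3:b, 4:a]
N(rest) = Σ N(rest − s) over sources s of rest; N(one piece) = 1:
  size 1 → [6]=1  [8]=1  [9]=1
  size 2 → [3,6]=1  [5,9]=1  [6,8]=2  [6,9]=2  [7,8]=1  [8,9]=2
  size 3 → [2,5,9]=1  [3,6,8]=3  [3,6,9]=3  [4,7,8]=1  [5,6,9]=3  [5,8,9]=3  [6,7,8]=3  [6,8,9]=6  [7,8,9]=3
  size 4 → [1,2,5,9]=1  [2,5,6,9]=4  [2,5,8,9]=4  [3,5,6,9]=6  [3,6,7,8]=6  [3,6,8,9]=12  [4,6,7,8]=4  [4,7,8,9]=4  [5,6,8,9]=12  [5,7,8,9]=6  [6,7,8,9]=12
  size 5 → [0,1,2,5,9]=1  [1,2,5,6,9]=5  [1,2,5,8,9]=5  [2,3,5,6,9]=10  [2,5,6,8,9]=20  [2,5,7,8,9]=10  [3,4,6,7,8]=10  [3,5,6,8,9]=30  [3,6,7,8,9]=30  [4,5,7,8,9]=10  [4,6,7,8,9]=20  [5,6,7,8,9]=30
  size 6 → [0,1,2,5,6,9]=6  [0,1,2,5,8,9]=6  [1,2,3,5,6,9]=15  [1,2,5,6,8,9]=30  [1,2,5,7,8,9]=15  [2,3,5,6,8,9]=60  [2,4,5,7,8,9]=20  [2,5,6,7,8,9]=60  [3,4,6,7,8,9]=60  [3,5,6,7,8,9]=90  [4,5,6,7,8,9]=60
  size 7 → [0,1,2,3,5,6,9]=21  [0,1,2,5,6,8,9]=42  [0,1,2,5,7,8,9]=21  [1,2,3,5,6,8,9]=105  [1,2,4,5,7,8,9]=35  [1,2,5,6,7,8,9]=105  [2,3,5,6,7,8,9]=210  [2,4,5,6,7,8,9]=140  [3,4,5,6,7,8,9]=210
  size 8 → [0,1,2,3,5,6,8,9]=168  [0,1,2,4,5,7,8,9]=56  [0,1,2,5,6,7,8,9]=168  [1,2,3,5,6,7,8,9]=420  [1,2,4,5,6,7,8,9]=280  [2,3,4,5,6,7,8,9]=560
  first=0(c) contributes 1260
  first=3(b) contributes 504
  first=4(a) contributes 756
|[w]| = 2520

2520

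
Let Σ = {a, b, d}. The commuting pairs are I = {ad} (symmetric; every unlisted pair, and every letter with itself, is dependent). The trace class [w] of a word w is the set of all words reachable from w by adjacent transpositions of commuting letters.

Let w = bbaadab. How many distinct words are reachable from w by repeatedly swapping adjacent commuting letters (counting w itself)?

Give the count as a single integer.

4

drop 0:b onto floor
drop 1:b onto {0:b}
drop 2:a onto {1:b}
drop 3:a onto {2:a}
drop 4:d onto {1:b}
drop 5:a onto {3:a}
drop 6:b onto {4:d, 5:a}
ground layer = {0:b}
drop-orders for the pieces not yet dropped (sum over which currently-grounded one goes next):
  1 to go: {6} 1
  2 to go: {4,6} 1  {5,6} 1
  3 to go: {3,5,6} 1  {4,5,6} 2
  4 to go: {2,3,5,6} 1  {3,4,5,6} 3
  5 to go: {2,3,4,5,6} 4
  if 0:b drops first: 4 orders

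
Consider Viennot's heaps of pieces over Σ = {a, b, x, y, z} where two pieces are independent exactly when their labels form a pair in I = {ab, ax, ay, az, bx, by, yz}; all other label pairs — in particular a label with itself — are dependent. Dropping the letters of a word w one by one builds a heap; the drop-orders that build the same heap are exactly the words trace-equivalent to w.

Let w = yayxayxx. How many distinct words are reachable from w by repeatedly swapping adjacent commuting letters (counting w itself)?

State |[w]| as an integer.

0(y) covers ∅
1(a) covers ∅
2(y) covers 0:y
3(x) covers 2:y
4(a) covers 1:a
5(y) covers 3:x
6(x) covers 5:y
7(x) covers 6:x
floor of heap: 0:y, 1:a
completions by unplaced set U, small U first (add the entries for U minus each lowest piece of U):
  |U|=1: {4}:1  {7}:1
  |U|=2: {1,4}:1  {4,7}:2  {6,7}:1
  |U|=3: {1,4,7}:3  {4,6,7}:3  {5,6,7}:1
  |U|=4: {1,4,6,7}:6  {3,5,6,7}:1  {4,5,6,7}:4
  |U|=5: {1,4,5,6,7}:10  {2,3,5,6,7}:1  {3,4,5,6,7}:5
  |U|=6: {0,2,3,5,6,7}:1  {1,3,4,5,6,7}:15  {2,3,4,5,6,7}:6
  start at 0(y): 21
  start at 1(a): 7
sum over floor = 28

28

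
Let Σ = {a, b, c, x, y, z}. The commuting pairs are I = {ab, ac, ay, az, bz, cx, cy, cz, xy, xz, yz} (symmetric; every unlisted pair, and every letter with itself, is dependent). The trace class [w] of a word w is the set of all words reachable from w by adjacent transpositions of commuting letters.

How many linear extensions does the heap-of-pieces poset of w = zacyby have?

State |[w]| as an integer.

60

#0=z has no predecessor
#1=a has no predecessor
#2=c has no predecessor
#3=y has no predecessor
#4=b depends on [2:c, 3:y]
#5=y depends on [4:b]
sources: [0:z, 1:a, 2:c, 3:y]
N(rest) = Σ N(rest − s) over sources s of rest; N(one piece) = 1:
  size 1 → [0]=1  [1]=1  [5]=1
  size 2 → [0,1]=2  [0,5]=2  [1,5]=2  [4,5]=1
  size 3 → [0,1,5]=6  [0,4,5]=3  [1,4,5]=3  [2,4,5]=1  [3,4,5]=1
  size 4 → [0,1,4,5]=12  [0,2,4,5]=4  [0,3,4,5]=4  [1,2,4,5]=4  [1,3,4,5]=4  [2,3,4,5]=2
  first=0(z) contributes 10
  first=1(a) contributes 10
  first=2(c) contributes 20
  first=3(y) contributes 20
|[w]| = 60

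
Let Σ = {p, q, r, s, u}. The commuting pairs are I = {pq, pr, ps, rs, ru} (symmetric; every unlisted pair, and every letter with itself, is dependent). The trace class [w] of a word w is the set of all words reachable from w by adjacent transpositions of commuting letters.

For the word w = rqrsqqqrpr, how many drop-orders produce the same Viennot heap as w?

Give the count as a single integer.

20

piece 0:r — minimal
piece 1:q rests on {0:r}
piece 2:r rests on {1:q}
piece 3:s rests on {1:q}
piece 4:q rests on {2:r, 3:s}
piece 5:q rests on {4:q}
piece 6:q rests on {5:q}
piece 7:r rests on {6:q}
piece 8:p — minimal
piece 9:r rests on {7:r}
minimal pieces: {0:r, 8:p}
ways to finish when only these pieces remain (= sum over removing one remaining piece with nothing left below it):
  1 left: {8}→1  {9}→1
  2 left: {7,9}→1  {8,9}→2
  3 left: {6,7,9}→1  {7,8,9}→3
  4 left: {5,6,7,9}→1  {6,7,8,9}→4
  5 left: {4,5,6,7,9}→1  {5,6,7,8,9}→5
  6 left: {2,4,5,6,7,9}→1  {3,4,5,6,7,9}→1  {4,5,6,7,8,9}→6
  7 left: {2,3,4,5,6,7,9}→2  {2,4,5,6,7,8,9}→7  {3,4,5,6,7,8,9}→7
  8 left: {1,2,3,4,5,6,7,9}→2  {2,3,4,5,6,7,8,9}→16
  placing 0:r first → 18 extensions
  placing 8:p first → 2 extensions
total linear extensions = 20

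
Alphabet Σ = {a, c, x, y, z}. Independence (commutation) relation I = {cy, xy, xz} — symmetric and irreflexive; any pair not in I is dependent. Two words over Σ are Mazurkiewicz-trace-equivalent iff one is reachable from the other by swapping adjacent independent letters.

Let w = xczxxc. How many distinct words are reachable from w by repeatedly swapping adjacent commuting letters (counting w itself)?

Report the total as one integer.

3

piece 0:x — minimal
piece 1:c rests on {0:x}
piece 2:z rests on {1:c}
piece 3:x rests on {1:c}
piece 4:x rests on {3:x}
piece 5:c rests on {2:z, 4:x}
minimal pieces: {0:x}
ways to finish when only these pieces remain (= sum over removing one remaining piece with nothing left below it):
  1 left: {5}→1
  2 left: {2,5}→1  {4,5}→1
  3 left: {2,4,5}→2  {3,4,5}→1
  4 left: {2,3,4,5}→3
  placing 0:x first → 3 extensions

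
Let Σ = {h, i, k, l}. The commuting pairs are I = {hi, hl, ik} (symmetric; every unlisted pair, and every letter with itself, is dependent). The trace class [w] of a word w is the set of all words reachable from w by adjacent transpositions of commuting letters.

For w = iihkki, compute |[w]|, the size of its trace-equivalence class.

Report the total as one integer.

20

piece 0:i — minimal
piece 1:i rests on {0:i}
piece 2:h — minimal
piece 3:k rests on {2:h}
piece 4:k rests on {3:k}
piece 5:i rests on {1:i}
minimal pieces: {0:i, 2:h}
ways to finish when only these pieces remain (= sum over removing one remaining piece with nothing left below it):
  1 left: {4}→1  {5}→1
  2 left: {1,5}→1  {3,4}→1  {4,5}→2
  3 left: {0,1,5}→1  {1,4,5}→3  {2,3,4}→1  {3,4,5}→3
  4 left: {0,1,4,5}→4  {1,3,4,5}→6  {2,3,4,5}→4
  placing 0:i first → 10 extensions
  placing 2:h first → 10 extensions
total linear extensions = 20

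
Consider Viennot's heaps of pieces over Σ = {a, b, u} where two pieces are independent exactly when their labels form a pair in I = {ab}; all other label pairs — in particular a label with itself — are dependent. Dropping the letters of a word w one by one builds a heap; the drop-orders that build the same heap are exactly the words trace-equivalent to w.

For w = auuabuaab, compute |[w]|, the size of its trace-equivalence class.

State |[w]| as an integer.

6

piece 0:a — minimal
piece 1:u rests on {0:a}
piece 2:u rests on {1:u}
piece 3:a rests on {2:u}
piece 4:b rests on {2:u}
piece 5:u rests on {3:a, 4:b}
piece 6:a rests on {5:u}
piece 7:a rests on {6:a}
piece 8:b rests on {5:u}
minimal pieces: {0:a}
ways to finish when only these pieces remain (= sum over removing one remaining piece with nothing left below it):
  1 left: {7}→1  {8}→1
  2 left: {6,7}→1  {7,8}→2
  3 left: {6,7,8}→3
  4 left: {5,6,7,8}→3
  5 left: {3,5,6,7,8}→3  {4,5,6,7,8}→3
  6 left: {3,4,5,6,7,8}→6
  7 left: {2,3,4,5,6,7,8}→6
  placing 0:a first → 6 extensions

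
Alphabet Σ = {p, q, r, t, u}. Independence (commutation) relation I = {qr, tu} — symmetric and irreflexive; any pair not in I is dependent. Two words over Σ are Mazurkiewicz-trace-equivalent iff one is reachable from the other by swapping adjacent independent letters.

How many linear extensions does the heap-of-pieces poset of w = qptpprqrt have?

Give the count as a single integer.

3

0(q) covers ∅
1(p) covers 0:q
2(t) covers 1:p
3(p) covers 2:t
4(p) covers 3:p
5(r) covers 4:p
6(q) covers 4:p
7(r) covers 5:r
8(t) covers 6:q, 7:r
floor of heap: 0:q
completions by unplaced set U, small U first (add the entries for U minus each lowest piece of U):
  |U|=1: {8}:1
  |U|=2: {6,8}:1  {7,8}:1
  |U|=3: {5,7,8}:1  {6,7,8}:2
  |U|=4: {5,6,7,8}:3
  |U|=5: {4,5,6,7,8}:3
  |U|=6: {3,4,5,6,7,8}:3
  |U|=7: {2,3,4,5,6,7,8}:3
  start at 0(q): 3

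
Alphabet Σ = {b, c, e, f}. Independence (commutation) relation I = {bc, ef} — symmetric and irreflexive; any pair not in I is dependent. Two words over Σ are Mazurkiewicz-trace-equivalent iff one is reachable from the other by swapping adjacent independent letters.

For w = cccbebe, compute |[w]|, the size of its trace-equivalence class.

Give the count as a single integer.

4

piece 0:c — minimal
piece 1:c rests on {0:c}
piece 2:c rests on {1:c}
piece 3:b — minimal
piece 4:e rests on {2:c, 3:b}
piece 5:b rests on {4:e}
piece 6:e rests on {5:b}
minimal pieces: {0:c, 3:b}
ways to finish when only these pieces remain (= sum over removing one remaining piece with nothing left below it):
  1 left: {6}→1
  2 left: {5,6}→1
  3 left: {4,5,6}→1
  4 left: {2,4,5,6}→1  {3,4,5,6}→1
  5 left: {1,2,4,5,6}→1  {2,3,4,5,6}→2
  placing 0:c first → 3 extensions
  placing 3:b first → 1 extensions
total linear extensions = 4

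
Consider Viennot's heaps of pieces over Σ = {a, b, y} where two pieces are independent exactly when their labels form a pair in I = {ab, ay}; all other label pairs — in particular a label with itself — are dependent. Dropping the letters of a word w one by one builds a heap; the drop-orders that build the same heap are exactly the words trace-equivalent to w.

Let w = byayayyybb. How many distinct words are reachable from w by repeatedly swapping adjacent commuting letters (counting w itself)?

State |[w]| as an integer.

drop 0:b onto floor
drop 1:y onto {0:b}
drop 2:a onto floor
drop 3:y onto {1:y}
drop 4:a onto {2:a}
drop 5:y onto {3:y}
drop 6:y onto {5:y}
drop 7:y onto {6:y}
drop 8:b onto {7:y}
drop 9:b onto {8:b}
ground layer = {0:b, 2:a}
drop-orders for the pieces not yet dropped (sum over which currently-grounded one goes next):
  1 to go: {4} 1  {9} 1
  2 to go: {2,4} 1  {4,9} 2  {8,9} 1
  3 to go: {2,4,9} 3  {4,8,9} 3  {7,8,9} 1
  4 to go: {2,4,8,9} 6  {4,7,8,9} 4  {6,7,8,9} 1
  5 to go: {2,4,7,8,9} 10  {4,6,7,8,9} 5  {5,6,7,8,9} 1
  6 to go: {2,4,6,7,8,9} 15  {3,5,6,7,8,9} 1  {4,5,6,7,8,9} 6
  7 to go: {1,3,5,6,7,8,9} 1  {2,4,5,6,7,8,9} 21  {3,4,5,6,7,8,9} 7
  8 to go: {0,1,3,5,6,7,8,9} 1  {1,3,4,5,6,7,8,9} 8  {2,3,4,5,6,7,8,9} 28
  if 0:b drops first: 36 orders
  if 2:a drops first: 9 orders
heap linearizations: 45

45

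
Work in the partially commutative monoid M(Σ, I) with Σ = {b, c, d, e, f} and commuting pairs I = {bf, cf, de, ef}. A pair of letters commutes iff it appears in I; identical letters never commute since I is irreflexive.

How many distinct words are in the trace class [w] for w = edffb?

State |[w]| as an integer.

piece 0:e — minimal
piece 1:d — minimal
piece 2:f rests on {1:d}
piece 3:f rests on {2:f}
piece 4:b rests on {0:e, 1:d}
minimal pieces: {0:e, 1:d}
ways to finish when only these pieces remain (= sum over removing one remaining piece with nothing left below it):
  1 left: {3}→1  {4}→1
  2 left: {0,4}→1  {2,3}→1  {3,4}→2
  3 left: {0,3,4}→3  {2,3,4}→3
  placing 0:e first → 3 extensions
  placing 1:d first → 6 extensions
total linear extensions = 9

9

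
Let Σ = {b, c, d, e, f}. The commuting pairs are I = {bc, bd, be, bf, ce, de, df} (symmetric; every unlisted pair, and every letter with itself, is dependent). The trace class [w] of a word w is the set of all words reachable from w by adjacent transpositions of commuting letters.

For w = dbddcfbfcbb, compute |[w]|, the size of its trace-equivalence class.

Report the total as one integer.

330

piece 0:d — minimal
piece 1:b — minimal
piece 2:d rests on {0:d}
piece 3:d rests on {2:d}
piece 4:c rests on {3:d}
piece 5:f rests on {4:c}
piece 6:b rests on {1:b}
piece 7:f rests on {5:f}
piece 8:c rests on {7:f}
piece 9:b rests on {6:b}
piece 10:b rests on {9:b}
minimal pieces: {0:d, 1:b}
ways to finish when only these pieces remain (= sum over removing one remaining piece with nothing left below it):
  1 left: {8}→1  {10}→1
  2 left: {7,8}→1  {8,10}→2  {9,10}→1
  3 left: {5,7,8}→1  {6,9,10}→1  {7,8,10}→3  {8,9,10}→3
  4 left: {1,6,9,10}→1  {4,5,7,8}→1  {5,7,8,10}→4  {6,8,9,10}→4  {7,8,9,10}→6
  5 left: {1,6,8,9,10}→5  {3,4,5,7,8}→1  {4,5,7,8,10}→5  {5,7,8,9,10}→10  {6,7,8,9,10}→10
  6 left: {1,6,7,8,9,10}→15  {2,3,4,5,7,8}→1  {3,4,5,7,8,10}→6  {4,5,7,8,9,10}→15  {5,6,7,8,9,10}→20
  7 left: {0,2,3,4,5,7,8}→1  {1,5,6,7,8,9,10}→35  {2,3,4,5,7,8,10}→7  {3,4,5,7,8,9,10}→21  {4,5,6,7,8,9,10}→35
  8 left: {0,2,3,4,5,7,8,10}→8  {1,4,5,6,7,8,9,10}→70  {2,3,4,5,7,8,9,10}→28  {3,4,5,6,7,8,9,10}→56
  9 left: {0,2,3,4,5,7,8,9,10}→36  {1,3,4,5,6,7,8,9,10}→126  {2,3,4,5,6,7,8,9,10}→84
  placing 0:d first → 210 extensions
  placing 1:b first → 120 extensions
total linear extensions = 330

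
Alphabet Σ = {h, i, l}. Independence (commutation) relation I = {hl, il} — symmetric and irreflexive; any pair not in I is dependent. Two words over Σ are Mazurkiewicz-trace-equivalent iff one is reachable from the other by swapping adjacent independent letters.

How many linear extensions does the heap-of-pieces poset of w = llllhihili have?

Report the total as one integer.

piece 0:l — minimal
piece 1:l rests on {0:l}
piece 2:l rests on {1:l}
piece 3:l rests on {2:l}
piece 4:h — minimal
piece 5:i rests on {4:h}
piece 6:h rests on {5:i}
piece 7:i rests on {6:h}
piece 8:l rests on {3:l}
piece 9:i rests on {7:i}
minimal pieces: {0:l, 4:h}
ways to finish when only these pieces remain (= sum over removing one remaining piece with nothing left below it):
  1 left: {8}→1  {9}→1
  2 left: {3,8}→1  {7,9}→1  {8,9}→2
  3 left: {2,3,8}→1  {3,8,9}→3  {6,7,9}→1  {7,8,9}→3
  4 left: {1,2,3,8}→1  {2,3,8,9}→4  {3,7,8,9}→6  {5,6,7,9}→1  {6,7,8,9}→4
  5 left: {0,1,2,3,8}→1  {1,2,3,8,9}→5  {2,3,7,8,9}→10  {3,6,7,8,9}→10  {4,5,6,7,9}→1  {5,6,7,8,9}→5
  6 left: {0,1,2,3,8,9}→6  {1,2,3,7,8,9}→15  {2,3,6,7,8,9}→20  {3,5,6,7,8,9}→15  {4,5,6,7,8,9}→6
  7 left: {0,1,2,3,7,8,9}→21  {1,2,3,6,7,8,9}→35  {2,3,5,6,7,8,9}→35  {3,4,5,6,7,8,9}→21
  8 left: {0,1,2,3,6,7,8,9}→56  {1,2,3,5,6,7,8,9}→70  {2,3,4,5,6,7,8,9}→56
  placing 0:l first → 126 extensions
  placing 4:h first → 126 extensions
total linear extensions = 252

252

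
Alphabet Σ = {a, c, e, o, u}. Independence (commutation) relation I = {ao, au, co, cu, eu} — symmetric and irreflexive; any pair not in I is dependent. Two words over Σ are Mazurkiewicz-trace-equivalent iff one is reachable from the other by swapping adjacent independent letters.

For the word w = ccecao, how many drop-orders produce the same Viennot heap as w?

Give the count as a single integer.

piece 0:c — minimal
piece 1:c rests on {0:c}
piece 2:e rests on {1:c}
piece 3:c rests on {2:e}
piece 4:a rests on {3:c}
piece 5:o rests on {2:e}
minimal pieces: {0:c}
ways to finish when only these pieces remain (= sum over removing one remaining piece with nothing left below it):
  1 left: {4}→1  {5}→1
  2 left: {3,4}→1  {4,5}→2
  3 left: {3,4,5}→3
  4 left: {2,3,4,5}→3
  placing 0:c first → 3 extensions

3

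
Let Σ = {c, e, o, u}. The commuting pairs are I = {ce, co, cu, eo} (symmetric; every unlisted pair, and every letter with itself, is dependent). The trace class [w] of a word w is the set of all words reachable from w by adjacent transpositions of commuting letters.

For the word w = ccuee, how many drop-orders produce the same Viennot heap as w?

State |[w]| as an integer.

drop 0:c onto floor
drop 1:c onto {0:c}
drop 2:u onto floor
drop 3:e onto {2:u}
drop 4:e onto {3:e}
ground layer = {0:c, 2:u}
drop-orders for the pieces not yet dropped (sum over which currently-grounded one goes next):
  1 to go: {1} 1  {4} 1
  2 to go: {0,1} 1  {1,4} 2  {3,4} 1
  3 to go: {0,1,4} 3  {1,3,4} 3  {2,3,4} 1
  if 0:c drops first: 4 orders
  if 2:u drops first: 6 orders
heap linearizations: 10

10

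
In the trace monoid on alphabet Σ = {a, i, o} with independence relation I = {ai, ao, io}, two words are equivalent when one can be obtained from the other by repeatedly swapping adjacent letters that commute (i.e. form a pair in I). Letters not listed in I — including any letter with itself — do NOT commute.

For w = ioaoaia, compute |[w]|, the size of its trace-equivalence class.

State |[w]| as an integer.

210

drop 0:i onto floor
drop 1:o onto floor
drop 2:a onto floor
drop 3:o onto {1:o}
drop 4:a onto {2:a}
drop 5:i onto {0:i}
drop 6:a onto {4:a}
ground layer = {0:i, 1:o, 2:a}
drop-orders for the pieces not yet dropped (sum over which currently-grounded one goes next):
  1 to go: {3} 1  {5} 1  {6} 1
  2 to go: {0,5} 1  {1,3} 1  {3,5} 2  {3,6} 2  {4,6} 1  {5,6} 2
  3 to go: {0,3,5} 3  {0,5,6} 3  {1,3,5} 3  {1,3,6} 3  {2,4,6} 1  {3,4,6} 3  {3,5,6} 6  {4,5,6} 3
  4 to go: {0,1,3,5} 6  {0,3,5,6} 12  {0,4,5,6} 6  {1,3,4,6} 6  {1,3,5,6} 12  {2,3,4,6} 4  {2,4,5,6} 4  {3,4,5,6} 12
  5 to go: {0,1,3,5,6} 30  {0,2,4,5,6} 10  {0,3,4,5,6} 30  {1,2,3,4,6} 10  {1,3,4,5,6} 30  {2,3,4,5,6} 20
  if 0:i drops first: 60 orders
  if 1:o drops first: 60 orders
  if 2:a drops first: 90 orders
heap linearizations: 210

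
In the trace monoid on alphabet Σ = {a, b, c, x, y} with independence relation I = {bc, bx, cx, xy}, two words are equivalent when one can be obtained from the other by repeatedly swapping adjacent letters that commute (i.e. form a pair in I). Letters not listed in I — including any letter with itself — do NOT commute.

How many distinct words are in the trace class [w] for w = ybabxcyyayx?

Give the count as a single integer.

#0=y has no predecessor
#1=b depends on [0:y]
#2=a depends on [1:b]
#3=b depends on [2:a]
#4=x depends on [2:a]
#5=c depends on [2:a]
#6=y depends on [3:b, 5:c]
#7=y depends on [6:y]
#8=a depends on [4:x, 7:y]
#9=y depends on [8:a]
#10=x depends on [8:a]
sources: [0:y]
N(rest) = Σ N(rest − s) over sources s of rest; N(one piece) = 1:
  size 1 → [9]=1  [10]=1
  size 2 → [9,10]=2
  size 3 → [8,9,10]=2
  size 4 → [4,8,9,10]=2  [7,8,9,10]=2
  size 5 → [4,7,8,9,10]=4  [6,7,8,9,10]=2
  size 6 → [3,6,7,8,9,10]=2  [4,6,7,8,9,10]=6  [5,6,7,8,9,10]=2
  size 7 → [3,4,6,7,8,9,10]=8  [3,5,6,7,8,9,10]=4  [4,5,6,7,8,9,10]=8
  size 8 → [3,4,5,6,7,8,9,10]=20
  size 9 → [2,3,4,5,6,7,8,9,10]=20
  first=0(y) contributes 20

20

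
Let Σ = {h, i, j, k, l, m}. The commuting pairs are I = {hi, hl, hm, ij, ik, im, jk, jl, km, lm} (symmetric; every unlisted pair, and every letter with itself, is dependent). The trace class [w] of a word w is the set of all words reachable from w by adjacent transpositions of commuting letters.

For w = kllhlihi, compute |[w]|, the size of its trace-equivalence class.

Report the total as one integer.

21

0(k) covers ∅
1(l) covers 0:k
2(l) covers 1:l
3(h) covers 0:k
4(l) covers 2:l
5(i) covers 4:l
6(h) covers 3:h
7(i) covers 5:i
floor of heap: 0:k
completions by unplaced set U, small U first (add the entries for U minus each lowest piece of U):
  |U|=1: {6}:1  {7}:1
  |U|=2: {3,6}:1  {5,7}:1  {6,7}:2
  |U|=3: {3,6,7}:3  {4,5,7}:1  {5,6,7}:3
  |U|=4: {2,4,5,7}:1  {3,5,6,7}:6  {4,5,6,7}:4
  |U|=5: {1,2,4,5,7}:1  {2,4,5,6,7}:5  {3,4,5,6,7}:10
  |U|=6: {1,2,4,5,6,7}:6  {2,3,4,5,6,7}:15
  start at 0(k): 21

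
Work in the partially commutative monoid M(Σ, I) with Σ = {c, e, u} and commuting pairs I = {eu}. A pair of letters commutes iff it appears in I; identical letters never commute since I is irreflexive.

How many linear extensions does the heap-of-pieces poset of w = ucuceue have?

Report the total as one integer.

3

piece 0:u — minimal
piece 1:c rests on {0:u}
piece 2:u rests on {1:c}
piece 3:c rests on {2:u}
piece 4:e rests on {3:c}
piece 5:u rests on {3:c}
piece 6:e rests on {4:e}
minimal pieces: {0:u}
ways to finish when only these pieces remain (= sum over removing one remaining piece with nothing left below it):
  1 left: {5}→1  {6}→1
  2 left: {4,6}→1  {5,6}→2
  3 left: {4,5,6}→3
  4 left: {3,4,5,6}→3
  5 left: {2,3,4,5,6}→3
  placing 0:u first → 3 extensions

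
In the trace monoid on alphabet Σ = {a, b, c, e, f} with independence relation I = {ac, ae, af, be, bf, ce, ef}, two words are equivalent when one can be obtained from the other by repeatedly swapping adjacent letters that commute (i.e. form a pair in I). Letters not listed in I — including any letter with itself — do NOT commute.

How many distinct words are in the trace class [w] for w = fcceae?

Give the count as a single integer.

0(f) covers ∅
1(c) covers 0:f
2(c) covers 1:c
3(e) covers ∅
4(a) covers ∅
5(e) covers 3:e
floor of heap: 0:f, 3:e, 4:a
completions by unplaced set U, small U first (add the entries for U minus each lowest piece of U):
  |U|=1: {2}:1  {4}:1  {5}:1
  |U|=2: {1,2}:1  {2,4}:2  {2,5}:2  {3,5}:1  {4,5}:2
  |U|=3: {0,1,2}:1  {1,2,4}:3  {1,2,5}:3  {2,3,5}:3  {2,4,5}:6  {3,4,5}:3
  |U|=4: {0,1,2,4}:4  {0,1,2,5}:4  {1,2,3,5}:6  {1,2,4,5}:12  {2,3,4,5}:12
  start at 0(f): 30
  start at 3(e): 20
  start at 4(a): 10
sum over floor = 60

60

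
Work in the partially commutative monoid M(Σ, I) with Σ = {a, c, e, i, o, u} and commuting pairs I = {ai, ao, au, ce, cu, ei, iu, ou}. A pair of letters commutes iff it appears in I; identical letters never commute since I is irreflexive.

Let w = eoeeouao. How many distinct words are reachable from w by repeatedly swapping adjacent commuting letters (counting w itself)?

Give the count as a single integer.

piece 0:e — minimal
piece 1:o rests on {0:e}
piece 2:e rests on {1:o}
piece 3:e rests on {2:e}
piece 4:o rests on {3:e}
piece 5:u rests on {3:e}
piece 6:a rests on {3:e}
piece 7:o rests on {4:o}
minimal pieces: {0:e}
ways to finish when only these pieces remain (= sum over removing one remaining piece with nothing left below it):
  1 left: {5}→1  {6}→1  {7}→1
  2 left: {4,7}→1  {5,6}→2  {5,7}→2  {6,7}→2
  3 left: {4,5,7}→3  {4,6,7}→3  {5,6,7}→6
  4 left: {4,5,6,7}→12
  5 left: {3,4,5,6,7}→12
  6 left: {2,3,4,5,6,7}→12
  placing 0:e first → 12 extensions

12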